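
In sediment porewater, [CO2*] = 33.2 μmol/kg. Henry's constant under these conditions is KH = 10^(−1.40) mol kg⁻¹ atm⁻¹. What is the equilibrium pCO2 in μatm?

pCO2 = 834 μatm

KH = 10^(−1.40) = 3.981×10^-2 mol kg⁻¹ atm⁻¹
pCO2 = [CO2*]/KH = 33.2×10^-6 / 3.981×10^-2 = 8.34×10^-4 atm = 834 μatm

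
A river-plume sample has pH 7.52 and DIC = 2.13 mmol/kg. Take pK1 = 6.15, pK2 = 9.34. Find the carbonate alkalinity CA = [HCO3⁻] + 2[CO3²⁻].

CA = [HCO3⁻] + 2[CO3²⁻] = (α₁ + 2α₂)·DIC
At pH 7.52: [H⁺]/K1 = 10^-1.37 = 0.042658, K2/[H⁺] = 10^-1.82 = 0.015136
α₁ = 1/(1 + 0.042658 + 0.015136) = 1/1.0578 = 0.9454; α₂ = α₁·K2/[H⁺] = 0.01431
α₁ + 2α₂ = 0.9740
CA = 0.9740 × 2.13 = 2.07 mmol/kg

CA = 2.07 mmol/kg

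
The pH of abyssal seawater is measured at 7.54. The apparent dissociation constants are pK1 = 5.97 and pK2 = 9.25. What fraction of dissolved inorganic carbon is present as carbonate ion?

α₂ = 1 / (1 + [H⁺]/K2 + [H⁺]²/(K1K2)) = 1 / (1 + 10^+1.71 + 10^+0.14)
   = 1 / (1 + 51.286 + 1.3804) = 1/53.667 = 0.01863

α₂ = 0.0186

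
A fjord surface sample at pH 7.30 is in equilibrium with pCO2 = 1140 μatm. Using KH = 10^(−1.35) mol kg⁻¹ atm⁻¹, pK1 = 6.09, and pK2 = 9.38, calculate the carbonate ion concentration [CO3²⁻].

[CO3²⁻] = 6.87 μmol/kg

[CO2*] = KH · pCO2 = 10^(−1.35) × 1140×10^-6 = 5.092×10^-5 mol/kg
α₀ = 1/(1 + K1/[H⁺] + K1K2/[H⁺]²) = 1/(1 + 10^+1.21 + 10^-0.87) = 0.05763
DIC = [CO2*]/α₀ = 5.092×10^-5 / 0.05763 = 0.8836 mmol/kg
[CO3²⁻] = α₂·DIC; α₂ = 0.007774, so [CO3²⁻] = 0.007774 × 0.8836 = 0.00687 mmol/kg = 6.87 μmol/kg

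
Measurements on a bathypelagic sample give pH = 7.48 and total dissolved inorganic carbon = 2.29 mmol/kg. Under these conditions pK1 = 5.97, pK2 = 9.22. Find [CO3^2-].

α₂ = 1 / (1 + [H⁺]/K2 + [H⁺]²/(K1K2)) = 1 / (1 + 10^+1.74 + 10^+0.23)
   = 1 / (1 + 54.954 + 1.6982) = 1/57.652 = 0.01735
[CO3²⁻] = α₂ × DIC = 0.01735 × 2.29 = 0.0397 mmol/kg

[CO3²⁻] = 0.0397 mmol/kg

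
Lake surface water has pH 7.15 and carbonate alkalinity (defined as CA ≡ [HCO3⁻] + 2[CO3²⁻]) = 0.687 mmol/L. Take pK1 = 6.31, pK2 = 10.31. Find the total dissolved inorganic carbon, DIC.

DIC = 0.786 mmol/L

CA = [HCO3⁻] + 2[CO3²⁻] = (α₁ + 2α₂)·DIC
At pH 7.15: [H⁺]/K1 = 10^-0.84 = 0.14454, K2/[H⁺] = 10^-3.16 = 0.00069183
α₁ = 1/(1 + 0.14454 + 0.00069183) = 1/1.1452 = 0.8732; α₂ = α₁·K2/[H⁺] = 0.0006041
α₁ + 2α₂ = 0.8744
DIC = CA / (α₁ + 2α₂) = 0.687 / 0.8744 = 0.786 mmol/L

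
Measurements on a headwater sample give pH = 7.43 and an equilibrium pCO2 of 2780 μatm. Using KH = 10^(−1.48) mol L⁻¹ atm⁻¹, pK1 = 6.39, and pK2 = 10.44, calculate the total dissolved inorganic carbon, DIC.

DIC = 1.10 mmol/L

[CO2*] = KH · pCO2 = 10^(−1.48) × 2780×10^-6 = 9.205×10^-5 mol/L
α₀ = 1/(1 + K1/[H⁺] + K1K2/[H⁺]²) = 1/(1 + 10^+1.04 + 10^-1.97) = 0.08350
DIC = [CO2*]/α₀ = 9.205×10^-5 / 0.08350 = 1.10 mmol/L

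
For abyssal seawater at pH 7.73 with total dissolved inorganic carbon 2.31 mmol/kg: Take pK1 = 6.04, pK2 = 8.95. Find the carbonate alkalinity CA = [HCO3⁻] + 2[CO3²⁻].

CA = 2.40 mmol/kg

CA = [HCO3⁻] + 2[CO3²⁻] = (α₁ + 2α₂)·DIC
At pH 7.73: [H⁺]/K1 = 10^-1.69 = 0.020417, K2/[H⁺] = 10^-1.22 = 0.060256
α₁ = 1/(1 + 0.020417 + 0.060256) = 1/1.0807 = 0.9253; α₂ = α₁·K2/[H⁺] = 0.05576
α₁ + 2α₂ = 1.0369
CA = 1.0369 × 2.31 = 2.40 mmol/kg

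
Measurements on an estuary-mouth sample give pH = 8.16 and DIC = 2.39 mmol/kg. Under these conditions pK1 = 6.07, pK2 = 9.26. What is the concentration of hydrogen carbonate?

α₁ = 1 / (1 + [H⁺]/K1 + K2/[H⁺]) = 1 / (1 + 10^-2.09 + 10^-1.10)
   = 1 / (1 + 0.0081283 + 0.079433) = 1/1.0876 = 0.9195
[HCO3⁻] = α₁ × DIC = 0.9195 × 2.39 = 2.20 mmol/kg

[HCO3⁻] = 2.20 mmol/kg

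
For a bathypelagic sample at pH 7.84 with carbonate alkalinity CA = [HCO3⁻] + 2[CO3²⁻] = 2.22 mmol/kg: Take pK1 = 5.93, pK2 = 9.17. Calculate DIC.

CA = [HCO3⁻] + 2[CO3²⁻] = (α₁ + 2α₂)·DIC
At pH 7.84: [H⁺]/K1 = 10^-1.91 = 0.012303, K2/[H⁺] = 10^-1.33 = 0.046774
α₁ = 1/(1 + 0.012303 + 0.046774) = 1/1.0591 = 0.9442; α₂ = α₁·K2/[H⁺] = 0.04416
α₁ + 2α₂ = 1.0325
DIC = CA / (α₁ + 2α₂) = 2.22 / 1.0325 = 2.15 mmol/kg

DIC = 2.15 mmol/kg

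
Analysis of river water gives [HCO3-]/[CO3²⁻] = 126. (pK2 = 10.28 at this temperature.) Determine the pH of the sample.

pH = 8.18

From K2 = [H⁺][CO3²⁻]/[HCO3-]:  pH = pK2 − log₁₀([HCO3-]/[CO3²⁻])
log₁₀(126) = +2.100
pH = 10.28 − (+2.100) = 8.18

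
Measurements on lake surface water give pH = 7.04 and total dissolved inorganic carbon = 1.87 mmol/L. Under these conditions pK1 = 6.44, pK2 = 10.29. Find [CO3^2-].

[CO3²⁻] = 0.840 μmol/L

α₂ = 1 / (1 + [H⁺]/K2 + [H⁺]²/(K1K2)) = 1 / (1 + 10^+3.25 + 10^+2.65)
   = 1 / (1 + 1778.3 + 446.68) = 1/2226.0 = 0.0004492
[CO3²⁻] = α₂ × DIC = 0.0004492 × 1.87 = 0.000840 mmol/L = 0.840 μmol/L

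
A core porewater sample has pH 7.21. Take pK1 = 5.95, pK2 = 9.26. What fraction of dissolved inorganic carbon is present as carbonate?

α₂ = 0.00838

α₂ = 1 / (1 + [H⁺]/K2 + [H⁺]²/(K1K2)) = 1 / (1 + 10^+2.05 + 10^+0.79)
   = 1 / (1 + 112.20 + 6.1660) = 1/119.37 = 0.008377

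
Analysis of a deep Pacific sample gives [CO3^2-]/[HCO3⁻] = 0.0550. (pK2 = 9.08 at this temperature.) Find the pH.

From K2 = [H⁺][CO3^2-]/[HCO3⁻]:  pH = pK2 + log₁₀([CO3^2-]/[HCO3⁻])
log₁₀(0.0550) = -1.260
pH = 9.08 + (-1.260) = 7.82

pH = 7.82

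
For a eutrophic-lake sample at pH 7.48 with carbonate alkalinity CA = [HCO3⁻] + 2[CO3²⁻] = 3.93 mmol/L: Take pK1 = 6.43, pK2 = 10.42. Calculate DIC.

CA = [HCO3⁻] + 2[CO3²⁻] = (α₁ + 2α₂)·DIC
At pH 7.48: [H⁺]/K1 = 10^-1.05 = 0.089125, K2/[H⁺] = 10^-2.94 = 0.0011482
α₁ = 1/(1 + 0.089125 + 0.0011482) = 1/1.0903 = 0.9172; α₂ = α₁·K2/[H⁺] = 0.001053
α₁ + 2α₂ = 0.9193
DIC = CA / (α₁ + 2α₂) = 3.93 / 0.9193 = 4.27 mmol/L

DIC = 4.27 mmol/L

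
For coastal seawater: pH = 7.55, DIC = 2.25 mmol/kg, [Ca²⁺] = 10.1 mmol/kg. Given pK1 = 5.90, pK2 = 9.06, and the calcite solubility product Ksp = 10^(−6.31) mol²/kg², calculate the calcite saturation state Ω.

Ω = 1.36

α₂ = 1 / (1 + [H⁺]/K2 + [H⁺]²/(K1K2)) = 1 / (1 + 10^+1.51 + 10^-0.14)
   = 1 / (1 + 32.359 + 0.72444) = 1/34.084 = 0.02934
[CO3²⁻] = α₂ × DIC = 0.02934 × 2.25 = 0.06601 mmol/kg
Ksp = 10^(−6.31) = 4.898×10^-7
Ω = [Ca²⁺][CO3²⁻]/Ksp = (10.1×10^-3)(6.601×10^-5) / 4.898×10^-7 = 1.36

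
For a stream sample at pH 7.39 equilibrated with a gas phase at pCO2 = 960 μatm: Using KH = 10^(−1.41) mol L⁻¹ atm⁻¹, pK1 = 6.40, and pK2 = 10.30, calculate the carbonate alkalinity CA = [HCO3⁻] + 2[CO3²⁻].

CA = 0.366 mmol/L

[CO2*] = KH · pCO2 = 10^(−1.41) × 960×10^-6 = 3.735×10^-5 mol/L
α₀ = 1/(1 + K1/[H⁺] + K1K2/[H⁺]²) = 1/(1 + 10^+0.99 + 10^-1.92) = 0.09273
DIC = [CO2*]/α₀ = 3.735×10^-5 / 0.09273 = 0.4028 mmol/L
CA = (α₁ + 2α₂)·DIC = (0.9062 + 2×0.001115) × 0.4028 = 0.366 mmol/L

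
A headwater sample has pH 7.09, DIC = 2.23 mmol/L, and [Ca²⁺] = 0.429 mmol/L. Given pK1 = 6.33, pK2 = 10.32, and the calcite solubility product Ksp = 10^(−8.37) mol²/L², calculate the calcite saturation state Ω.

Ω = 0.112

α₂ = 1 / (1 + [H⁺]/K2 + [H⁺]²/(K1K2)) = 1 / (1 + 10^+3.23 + 10^+2.47)
   = 1 / (1 + 1698.2 + 295.12) = 1/1994.4 = 0.0005014
[CO3²⁻] = α₂ × DIC = 0.0005014 × 2.23 = 0.001118 mmol/L = 1.118 μmol/L
Ksp = 10^(−8.37) = 4.266×10^-9
Ω = [Ca²⁺][CO3²⁻]/Ksp = (0.429×10^-3)(1.118×10^-6) / 4.266×10^-9 = 0.112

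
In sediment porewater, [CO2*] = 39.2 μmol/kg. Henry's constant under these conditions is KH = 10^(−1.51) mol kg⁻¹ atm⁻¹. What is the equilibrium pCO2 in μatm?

KH = 10^(−1.51) = 3.090×10^-2 mol kg⁻¹ atm⁻¹
pCO2 = [CO2*]/KH = 39.2×10^-6 / 3.090×10^-2 = 1.27×10^-3 atm = 1270 μatm

pCO2 = 1270 μatm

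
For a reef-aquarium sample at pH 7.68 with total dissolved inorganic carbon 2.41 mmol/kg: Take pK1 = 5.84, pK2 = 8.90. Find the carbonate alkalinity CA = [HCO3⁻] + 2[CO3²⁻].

CA = [HCO3⁻] + 2[CO3²⁻] = (α₁ + 2α₂)·DIC
At pH 7.68: [H⁺]/K1 = 10^-1.84 = 0.014454, K2/[H⁺] = 10^-1.22 = 0.060256
α₁ = 1/(1 + 0.014454 + 0.060256) = 1/1.0747 = 0.9305; α₂ = α₁·K2/[H⁺] = 0.05607
α₁ + 2α₂ = 1.0426
CA = 1.0426 × 2.41 = 2.51 mmol/kg

CA = 2.51 mmol/kg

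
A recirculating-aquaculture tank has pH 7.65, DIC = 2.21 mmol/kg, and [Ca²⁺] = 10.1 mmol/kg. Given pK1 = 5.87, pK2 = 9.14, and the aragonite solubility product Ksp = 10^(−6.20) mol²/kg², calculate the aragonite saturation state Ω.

α₂ = 1 / (1 + [H⁺]/K2 + [H⁺]²/(K1K2)) = 1 / (1 + 10^+1.49 + 10^-0.29)
   = 1 / (1 + 30.903 + 0.51286) = 1/32.416 = 0.03085
[CO3²⁻] = α₂ × DIC = 0.03085 × 2.21 = 0.06818 mmol/kg
Ksp = 10^(−6.20) = 6.310×10^-7
Ω = [Ca²⁺][CO3²⁻]/Ksp = (10.1×10^-3)(6.818×10^-5) / 6.310×10^-7 = 1.09

Ω = 1.09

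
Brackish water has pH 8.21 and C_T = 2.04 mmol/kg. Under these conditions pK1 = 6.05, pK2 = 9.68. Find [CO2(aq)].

[CO2*] = 13.6 μmol/kg

α₀ = 1 / (1 + K1/[H⁺] + K1K2/[H⁺]²) = 1 / (1 + 10^+2.16 + 10^+0.69)
   = 1 / (1 + 144.54 + 4.8978) = 1/150.44 = 0.006647
[CO2*] = α₀ × DIC = 0.006647 × 2.04 = 0.0136 mmol/kg = 13.6 μmol/kg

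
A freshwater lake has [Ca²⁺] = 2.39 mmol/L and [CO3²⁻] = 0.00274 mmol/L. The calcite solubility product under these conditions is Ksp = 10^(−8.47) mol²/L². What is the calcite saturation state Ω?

Ω = 1.93

Ksp = 10^(−8.47) = 3.388×10^-9
Ω = [Ca²⁺][CO3²⁻]/Ksp = (2.39×10^-3)(0.00274×10^-3) / 3.388×10^-9 = 1.93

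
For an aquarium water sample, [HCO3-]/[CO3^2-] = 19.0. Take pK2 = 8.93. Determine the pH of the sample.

From K2 = [H⁺][CO3^2-]/[HCO3-]:  pH = pK2 − log₁₀([HCO3-]/[CO3^2-])
log₁₀(19.0) = +1.279
pH = 8.93 − (+1.279) = 7.65

pH = 7.65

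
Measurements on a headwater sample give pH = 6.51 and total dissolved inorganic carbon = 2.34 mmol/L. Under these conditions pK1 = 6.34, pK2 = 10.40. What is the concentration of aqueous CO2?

α₀ = 1 / (1 + K1/[H⁺] + K1K2/[H⁺]²) = 1 / (1 + 10^+0.17 + 10^-3.72)
   = 1 / (1 + 1.4791 + 0.00019055) = 1/2.4793 = 0.4033
[CO2*] = α₀ × DIC = 0.4033 × 2.34 = 0.944 mmol/L

[CO2*] = 0.944 mmol/L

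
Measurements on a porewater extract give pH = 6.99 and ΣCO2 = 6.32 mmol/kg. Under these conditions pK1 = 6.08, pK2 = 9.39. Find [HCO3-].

α₁ = 1 / (1 + [H⁺]/K1 + K2/[H⁺]) = 1 / (1 + 10^-0.91 + 10^-2.40)
   = 1 / (1 + 0.12303 + 0.0039811) = 1/1.1270 = 0.8873
[HCO3⁻] = α₁ × DIC = 0.8873 × 6.32 = 5.61 mmol/kg

[HCO3⁻] = 5.61 mmol/kg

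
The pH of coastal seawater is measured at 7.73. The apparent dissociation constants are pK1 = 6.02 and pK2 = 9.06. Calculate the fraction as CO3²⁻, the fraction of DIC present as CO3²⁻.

α₂ = 0.0439

α₂ = 1 / (1 + [H⁺]/K2 + [H⁺]²/(K1K2)) = 1 / (1 + 10^+1.33 + 10^-0.38)
   = 1 / (1 + 21.380 + 0.41687) = 1/22.796 = 0.04387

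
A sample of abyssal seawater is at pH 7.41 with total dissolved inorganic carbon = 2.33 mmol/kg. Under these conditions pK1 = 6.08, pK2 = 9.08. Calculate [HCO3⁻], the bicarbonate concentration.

[HCO3⁻] = 2.18 mmol/kg

α₁ = 1 / (1 + [H⁺]/K1 + K2/[H⁺]) = 1 / (1 + 10^-1.33 + 10^-1.67)
   = 1 / (1 + 0.046774 + 0.021380) = 1/1.0682 = 0.9362
[HCO3⁻] = α₁ × DIC = 0.9362 × 2.33 = 2.18 mmol/kg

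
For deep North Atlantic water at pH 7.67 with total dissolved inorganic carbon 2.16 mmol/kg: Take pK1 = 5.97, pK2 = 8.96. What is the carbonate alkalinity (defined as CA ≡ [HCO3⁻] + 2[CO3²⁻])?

CA = 2.22 mmol/kg

CA = [HCO3⁻] + 2[CO3²⁻] = (α₁ + 2α₂)·DIC
At pH 7.67: [H⁺]/K1 = 10^-1.70 = 0.019953, K2/[H⁺] = 10^-1.29 = 0.051286
α₁ = 1/(1 + 0.019953 + 0.051286) = 1/1.0712 = 0.9335; α₂ = α₁·K2/[H⁺] = 0.04788
α₁ + 2α₂ = 1.0292
CA = 1.0292 × 2.16 = 2.22 mmol/kg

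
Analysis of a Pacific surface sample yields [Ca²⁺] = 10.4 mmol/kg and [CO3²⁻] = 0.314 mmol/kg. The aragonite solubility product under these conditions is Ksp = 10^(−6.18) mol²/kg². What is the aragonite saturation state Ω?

Ω = 4.94

Ksp = 10^(−6.18) = 6.607×10^-7
Ω = [Ca²⁺][CO3²⁻]/Ksp = (10.4×10^-3)(0.314×10^-3) / 6.607×10^-7 = 4.94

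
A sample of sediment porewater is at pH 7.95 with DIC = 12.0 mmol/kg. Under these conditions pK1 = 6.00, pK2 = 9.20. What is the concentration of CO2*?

α₀ = 1 / (1 + K1/[H⁺] + K1K2/[H⁺]²) = 1 / (1 + 10^+1.95 + 10^+0.70)
   = 1 / (1 + 89.125 + 5.0119) = 1/95.137 = 0.01051
[CO2*] = α₀ × DIC = 0.01051 × 12.0 = 0.126 mmol/kg

[CO2*] = 0.126 mmol/kg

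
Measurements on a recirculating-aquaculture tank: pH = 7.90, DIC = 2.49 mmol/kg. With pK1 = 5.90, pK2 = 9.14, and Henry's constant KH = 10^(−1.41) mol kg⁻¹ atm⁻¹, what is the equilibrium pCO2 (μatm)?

α₀ = 1 / (1 + K1/[H⁺] + K1K2/[H⁺]²) = 1 / (1 + 10^+2.00 + 10^+0.76)
   = 1 / (1 + 100.00 + 5.7544) = 1/106.75 = 0.009367
[CO2*] = α₀ × DIC = 0.009367 × 2.49 = 0.02332 mmol/kg
pCO2 = [CO2*]/KH = 2.332×10^-5 / 3.890×10^-2 = 600 μatm

pCO2 = 600 μatm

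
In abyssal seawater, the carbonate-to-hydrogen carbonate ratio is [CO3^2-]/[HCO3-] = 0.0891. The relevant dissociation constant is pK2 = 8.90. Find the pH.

pH = 7.85

From K2 = [H⁺][CO3^2-]/[HCO3-]:  pH = pK2 + log₁₀([CO3^2-]/[HCO3-])
log₁₀(0.0891) = -1.050
pH = 8.90 + (-1.050) = 7.85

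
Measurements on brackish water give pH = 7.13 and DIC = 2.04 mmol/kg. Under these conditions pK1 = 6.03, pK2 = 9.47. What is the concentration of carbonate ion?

α₂ = 1 / (1 + [H⁺]/K2 + [H⁺]²/(K1K2)) = 1 / (1 + 10^+2.34 + 10^+1.24)
   = 1 / (1 + 218.78 + 17.378) = 1/237.15 = 0.004217
[CO3²⁻] = α₂ × DIC = 0.004217 × 2.04 = 0.00860 mmol/kg = 8.60 μmol/kg

[CO3²⁻] = 8.60 μmol/kg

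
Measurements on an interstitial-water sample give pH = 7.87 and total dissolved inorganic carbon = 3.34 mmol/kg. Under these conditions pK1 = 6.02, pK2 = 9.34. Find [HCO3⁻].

[HCO3⁻] = 3.19 mmol/kg

α₁ = 1 / (1 + [H⁺]/K1 + K2/[H⁺]) = 1 / (1 + 10^-1.85 + 10^-1.47)
   = 1 / (1 + 0.014125 + 0.033884) = 1/1.0480 = 0.9542
[HCO3⁻] = α₁ × DIC = 0.9542 × 3.34 = 3.19 mmol/kg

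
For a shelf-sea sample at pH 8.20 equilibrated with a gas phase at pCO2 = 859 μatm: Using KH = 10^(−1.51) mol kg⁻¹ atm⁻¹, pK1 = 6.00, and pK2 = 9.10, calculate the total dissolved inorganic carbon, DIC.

DIC = 4.76 mmol/kg

[CO2*] = KH · pCO2 = 10^(−1.51) × 859×10^-6 = 2.655×10^-5 mol/kg
α₀ = 1/(1 + K1/[H⁺] + K1K2/[H⁺]²) = 1/(1 + 10^+2.20 + 10^+1.30) = 0.005573
DIC = [CO2*]/α₀ = 2.655×10^-5 / 0.005573 = 4.76 mmol/kg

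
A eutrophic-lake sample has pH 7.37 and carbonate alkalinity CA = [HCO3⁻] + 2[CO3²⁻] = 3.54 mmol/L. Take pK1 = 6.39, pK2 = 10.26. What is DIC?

DIC = 3.91 mmol/L

CA = [HCO3⁻] + 2[CO3²⁻] = (α₁ + 2α₂)·DIC
At pH 7.37: [H⁺]/K1 = 10^-0.98 = 0.10471, K2/[H⁺] = 10^-2.89 = 0.0012882
α₁ = 1/(1 + 0.10471 + 0.0012882) = 1/1.1060 = 0.9042; α₂ = α₁·K2/[H⁺] = 0.001165
α₁ + 2α₂ = 0.9065
DIC = CA / (α₁ + 2α₂) = 3.54 / 0.9065 = 3.91 mmol/L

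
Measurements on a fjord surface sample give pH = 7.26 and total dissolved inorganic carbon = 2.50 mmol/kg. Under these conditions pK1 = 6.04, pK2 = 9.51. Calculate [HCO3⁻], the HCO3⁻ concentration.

[HCO3⁻] = 2.35 mmol/kg

α₁ = 1 / (1 + [H⁺]/K1 + K2/[H⁺]) = 1 / (1 + 10^-1.22 + 10^-2.25)
   = 1 / (1 + 0.060256 + 0.0056234) = 1/1.0659 = 0.9382
[HCO3⁻] = α₁ × DIC = 0.9382 × 2.50 = 2.35 mmol/kg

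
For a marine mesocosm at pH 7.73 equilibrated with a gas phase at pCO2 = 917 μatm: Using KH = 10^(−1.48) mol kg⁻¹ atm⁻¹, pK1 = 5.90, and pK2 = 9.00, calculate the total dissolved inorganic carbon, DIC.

[CO2*] = KH · pCO2 = 10^(−1.48) × 917×10^-6 = 3.036×10^-5 mol/kg
α₀ = 1/(1 + K1/[H⁺] + K1K2/[H⁺]²) = 1/(1 + 10^+1.83 + 10^+0.56) = 0.01384
DIC = [CO2*]/α₀ = 3.036×10^-5 / 0.01384 = 2.19 mmol/kg

DIC = 2.19 mmol/kg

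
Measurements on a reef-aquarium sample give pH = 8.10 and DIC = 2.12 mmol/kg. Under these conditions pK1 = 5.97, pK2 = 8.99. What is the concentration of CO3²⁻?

[CO3²⁻] = 0.240 mmol/kg

α₂ = 1 / (1 + [H⁺]/K2 + [H⁺]²/(K1K2)) = 1 / (1 + 10^+0.89 + 10^-1.24)
   = 1 / (1 + 7.7625 + 0.057544) = 1/8.8200 = 0.1134
[CO3²⁻] = α₂ × DIC = 0.1134 × 2.12 = 0.240 mmol/kg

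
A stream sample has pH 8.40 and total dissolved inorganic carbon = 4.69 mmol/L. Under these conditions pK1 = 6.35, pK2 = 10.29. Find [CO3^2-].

[CO3²⁻] = 0.0591 mmol/L

α₂ = 1 / (1 + [H⁺]/K2 + [H⁺]²/(K1K2)) = 1 / (1 + 10^+1.89 + 10^-0.16)
   = 1 / (1 + 77.625 + 0.69183) = 1/79.317 = 0.01261
[CO3²⁻] = α₂ × DIC = 0.01261 × 4.69 = 0.0591 mmol/L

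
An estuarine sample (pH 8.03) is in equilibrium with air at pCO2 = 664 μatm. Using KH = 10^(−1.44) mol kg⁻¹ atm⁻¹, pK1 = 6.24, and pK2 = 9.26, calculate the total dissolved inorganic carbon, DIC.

[CO2*] = KH · pCO2 = 10^(−1.44) × 664×10^-6 = 2.411×10^-5 mol/kg
α₀ = 1/(1 + K1/[H⁺] + K1K2/[H⁺]²) = 1/(1 + 10^+1.79 + 10^+0.56) = 0.01509
DIC = [CO2*]/α₀ = 2.411×10^-5 / 0.01509 = 1.60 mmol/kg

DIC = 1.60 mmol/kg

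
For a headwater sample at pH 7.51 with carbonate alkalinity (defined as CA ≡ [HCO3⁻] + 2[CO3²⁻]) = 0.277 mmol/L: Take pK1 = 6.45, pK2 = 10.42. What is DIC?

CA = [HCO3⁻] + 2[CO3²⁻] = (α₁ + 2α₂)·DIC
At pH 7.51: [H⁺]/K1 = 10^-1.06 = 0.087096, K2/[H⁺] = 10^-2.91 = 0.0012303
α₁ = 1/(1 + 0.087096 + 0.0012303) = 1/1.0883 = 0.9188; α₂ = α₁·K2/[H⁺] = 0.001130
α₁ + 2α₂ = 0.9211
DIC = CA / (α₁ + 2α₂) = 0.277 / 0.9211 = 0.301 mmol/L

DIC = 0.301 mmol/L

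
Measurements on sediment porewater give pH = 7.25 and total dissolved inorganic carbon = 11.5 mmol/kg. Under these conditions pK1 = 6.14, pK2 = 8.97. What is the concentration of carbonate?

[CO3²⁻] = 0.200 mmol/kg

α₂ = 1 / (1 + [H⁺]/K2 + [H⁺]²/(K1K2)) = 1 / (1 + 10^+1.72 + 10^+0.61)
   = 1 / (1 + 52.481 + 4.0738) = 1/57.555 = 0.01737
[CO3²⁻] = α₂ × DIC = 0.01737 × 11.5 = 0.200 mmol/kg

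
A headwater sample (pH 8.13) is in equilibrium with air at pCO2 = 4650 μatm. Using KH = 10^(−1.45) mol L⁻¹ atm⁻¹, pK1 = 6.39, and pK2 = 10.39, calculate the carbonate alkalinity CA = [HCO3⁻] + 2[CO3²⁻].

CA = 9.17 mmol/L

[CO2*] = KH · pCO2 = 10^(−1.45) × 4650×10^-6 = 1.650×10^-4 mol/L
α₀ = 1/(1 + K1/[H⁺] + K1K2/[H⁺]²) = 1/(1 + 10^+1.74 + 10^-0.52) = 0.01778
DIC = [CO2*]/α₀ = 1.650×10^-4 / 0.01778 = 9.282 mmol/L
CA = (α₁ + 2α₂)·DIC = (0.9769 + 2×0.005368) × 9.282 = 9.17 mmol/L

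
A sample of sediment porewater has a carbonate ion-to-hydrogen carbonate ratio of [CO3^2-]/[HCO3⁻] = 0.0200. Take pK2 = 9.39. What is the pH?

pH = 7.69

From K2 = [H⁺][CO3^2-]/[HCO3⁻]:  pH = pK2 + log₁₀([CO3^2-]/[HCO3⁻])
log₁₀(0.0200) = -1.699
pH = 9.39 + (-1.699) = 7.69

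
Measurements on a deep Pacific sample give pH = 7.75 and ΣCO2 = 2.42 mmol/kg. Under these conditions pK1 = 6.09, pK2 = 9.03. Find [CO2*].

α₀ = 1 / (1 + K1/[H⁺] + K1K2/[H⁺]²) = 1 / (1 + 10^+1.66 + 10^+0.38)
   = 1 / (1 + 45.709 + 2.3988) = 1/49.108 = 0.02036
[CO2*] = α₀ × DIC = 0.02036 × 2.42 = 0.0493 mmol/kg

[CO2*] = 0.0493 mmol/kg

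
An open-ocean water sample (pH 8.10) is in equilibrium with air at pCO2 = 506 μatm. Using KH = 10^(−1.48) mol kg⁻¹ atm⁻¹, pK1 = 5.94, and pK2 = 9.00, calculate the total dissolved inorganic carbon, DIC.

DIC = 2.74 mmol/kg

[CO2*] = KH · pCO2 = 10^(−1.48) × 506×10^-6 = 1.676×10^-5 mol/kg
α₀ = 1/(1 + K1/[H⁺] + K1K2/[H⁺]²) = 1/(1 + 10^+2.16 + 10^+1.26) = 0.006107
DIC = [CO2*]/α₀ = 1.676×10^-5 / 0.006107 = 2.74 mmol/kg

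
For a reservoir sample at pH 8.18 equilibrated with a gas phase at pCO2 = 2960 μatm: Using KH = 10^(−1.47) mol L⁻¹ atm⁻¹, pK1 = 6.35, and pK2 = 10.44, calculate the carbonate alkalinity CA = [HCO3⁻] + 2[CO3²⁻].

[CO2*] = KH · pCO2 = 10^(−1.47) × 2960×10^-6 = 1.003×10^-4 mol/L
α₀ = 1/(1 + K1/[H⁺] + K1K2/[H⁺]²) = 1/(1 + 10^+1.83 + 10^-0.43) = 0.01450
DIC = [CO2*]/α₀ = 1.003×10^-4 / 0.01450 = 6.919 mmol/L
CA = (α₁ + 2α₂)·DIC = (0.9801 + 2×0.005386) × 6.919 = 6.86 mmol/L

CA = 6.86 mmol/L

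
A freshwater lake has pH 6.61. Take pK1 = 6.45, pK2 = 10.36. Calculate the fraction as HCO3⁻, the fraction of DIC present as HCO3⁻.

α₁ = 0.591

α₁ = 1 / (1 + [H⁺]/K1 + K2/[H⁺]) = 1 / (1 + 10^-0.16 + 10^-3.75)
   = 1 / (1 + 0.69183 + 0.00017783) = 1/1.6920 = 0.5910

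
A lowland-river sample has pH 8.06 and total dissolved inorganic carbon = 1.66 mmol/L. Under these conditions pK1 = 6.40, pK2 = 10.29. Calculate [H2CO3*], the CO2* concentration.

[CO2*] = 0.0353 mmol/L

α₀ = 1 / (1 + K1/[H⁺] + K1K2/[H⁺]²) = 1 / (1 + 10^+1.66 + 10^-0.57)
   = 1 / (1 + 45.709 + 0.26915) = 1/46.978 = 0.02129
[CO2*] = α₀ × DIC = 0.02129 × 1.66 = 0.0353 mmol/L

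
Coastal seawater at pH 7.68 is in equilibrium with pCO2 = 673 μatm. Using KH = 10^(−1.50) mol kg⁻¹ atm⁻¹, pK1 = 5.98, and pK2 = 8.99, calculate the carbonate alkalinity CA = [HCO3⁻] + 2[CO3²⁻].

[CO2*] = KH · pCO2 = 10^(−1.50) × 673×10^-6 = 2.128×10^-5 mol/kg
α₀ = 1/(1 + K1/[H⁺] + K1K2/[H⁺]²) = 1/(1 + 10^+1.70 + 10^+0.39) = 0.01867
DIC = [CO2*]/α₀ = 2.128×10^-5 / 0.01867 = 1.140 mmol/kg
CA = (α₁ + 2α₂)·DIC = (0.9355 + 2×0.04582) × 1.140 = 1.17 mmol/kg

CA = 1.17 mmol/kg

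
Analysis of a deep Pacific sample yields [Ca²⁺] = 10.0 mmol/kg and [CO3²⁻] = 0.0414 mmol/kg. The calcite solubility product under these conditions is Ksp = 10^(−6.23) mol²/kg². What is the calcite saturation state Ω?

Ksp = 10^(−6.23) = 5.888×10^-7
Ω = [Ca²⁺][CO3²⁻]/Ksp = (10.0×10^-3)(0.0414×10^-3) / 5.888×10^-7 = 0.703

Ω = 0.703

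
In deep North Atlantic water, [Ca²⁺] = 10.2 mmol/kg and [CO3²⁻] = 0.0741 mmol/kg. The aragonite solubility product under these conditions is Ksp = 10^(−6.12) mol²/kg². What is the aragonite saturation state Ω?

Ksp = 10^(−6.12) = 7.586×10^-7
Ω = [Ca²⁺][CO3²⁻]/Ksp = (10.2×10^-3)(0.0741×10^-3) / 7.586×10^-7 = 0.996

Ω = 0.996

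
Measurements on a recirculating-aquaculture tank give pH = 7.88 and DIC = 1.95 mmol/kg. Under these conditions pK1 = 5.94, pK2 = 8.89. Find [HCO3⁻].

[HCO3⁻] = 1.76 mmol/kg

α₁ = 1 / (1 + [H⁺]/K1 + K2/[H⁺]) = 1 / (1 + 10^-1.94 + 10^-1.01)
   = 1 / (1 + 0.011482 + 0.097724) = 1/1.1092 = 0.9015
[HCO3⁻] = α₁ × DIC = 0.9015 × 1.95 = 1.76 mmol/kg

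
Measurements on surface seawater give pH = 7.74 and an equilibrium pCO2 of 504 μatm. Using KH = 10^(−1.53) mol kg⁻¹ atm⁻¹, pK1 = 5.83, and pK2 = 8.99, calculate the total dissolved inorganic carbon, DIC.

[CO2*] = KH · pCO2 = 10^(−1.53) × 504×10^-6 = 1.487×10^-5 mol/kg
α₀ = 1/(1 + K1/[H⁺] + K1K2/[H⁺]²) = 1/(1 + 10^+1.91 + 10^+0.66) = 0.01151
DIC = [CO2*]/α₀ = 1.487×10^-5 / 0.01151 = 1.29 mmol/kg

DIC = 1.29 mmol/kg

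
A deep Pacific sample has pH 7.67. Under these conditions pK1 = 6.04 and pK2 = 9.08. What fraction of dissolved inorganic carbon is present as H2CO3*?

α₀ = 1 / (1 + K1/[H⁺] + K1K2/[H⁺]²) = 1 / (1 + 10^+1.63 + 10^+0.22)
   = 1 / (1 + 42.658 + 1.6596) = 1/45.318 = 0.02207

α₀ = 0.0221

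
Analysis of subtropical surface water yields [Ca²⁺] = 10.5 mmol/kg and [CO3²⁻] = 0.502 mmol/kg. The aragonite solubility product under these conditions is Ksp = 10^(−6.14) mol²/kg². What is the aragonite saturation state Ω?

Ω = 7.28

Ksp = 10^(−6.14) = 7.244×10^-7
Ω = [Ca²⁺][CO3²⁻]/Ksp = (10.5×10^-3)(0.502×10^-3) / 7.244×10^-7 = 7.28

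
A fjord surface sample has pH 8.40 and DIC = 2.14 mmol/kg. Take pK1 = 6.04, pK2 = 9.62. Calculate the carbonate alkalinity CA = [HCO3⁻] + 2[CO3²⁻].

CA = [HCO3⁻] + 2[CO3²⁻] = (α₁ + 2α₂)·DIC
At pH 8.40: [H⁺]/K1 = 10^-2.36 = 0.0043652, K2/[H⁺] = 10^-1.22 = 0.060256
α₁ = 1/(1 + 0.0043652 + 0.060256) = 1/1.0646 = 0.9393; α₂ = α₁·K2/[H⁺] = 0.05660
α₁ + 2α₂ = 1.0525
CA = 1.0525 × 2.14 = 2.25 mmol/kg

CA = 2.25 mmol/kg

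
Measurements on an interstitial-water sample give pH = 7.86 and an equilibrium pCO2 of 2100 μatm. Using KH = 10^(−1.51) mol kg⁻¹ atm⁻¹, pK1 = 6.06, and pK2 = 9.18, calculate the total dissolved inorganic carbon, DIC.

[CO2*] = KH · pCO2 = 10^(−1.51) × 2100×10^-6 = 6.490×10^-5 mol/kg
α₀ = 1/(1 + K1/[H⁺] + K1K2/[H⁺]²) = 1/(1 + 10^+1.80 + 10^+0.48) = 0.01490
DIC = [CO2*]/α₀ = 6.490×10^-5 / 0.01490 = 4.36 mmol/kg

DIC = 4.36 mmol/kg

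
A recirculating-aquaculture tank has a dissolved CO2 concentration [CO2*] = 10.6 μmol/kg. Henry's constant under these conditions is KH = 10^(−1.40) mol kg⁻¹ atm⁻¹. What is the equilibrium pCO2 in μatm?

KH = 10^(−1.40) = 3.981×10^-2 mol kg⁻¹ atm⁻¹
pCO2 = [CO2*]/KH = 10.6×10^-6 / 3.981×10^-2 = 2.66×10^-4 atm = 266 μatm

pCO2 = 266 μatm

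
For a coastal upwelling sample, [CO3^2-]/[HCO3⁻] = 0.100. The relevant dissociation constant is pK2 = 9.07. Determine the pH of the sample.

From K2 = [H⁺][CO3^2-]/[HCO3⁻]:  pH = pK2 + log₁₀([CO3^2-]/[HCO3⁻])
log₁₀(0.100) = -1.000
pH = 9.07 + (-1.000) = 8.07

pH = 8.07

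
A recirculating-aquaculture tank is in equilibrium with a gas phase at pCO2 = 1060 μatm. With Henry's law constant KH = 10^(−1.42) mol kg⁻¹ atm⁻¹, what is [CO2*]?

[CO2*] = 40.3 μmol/kg

KH = 10^(−1.42) = 3.802×10^-2 mol kg⁻¹ atm⁻¹
[CO2*] = KH · pCO2 = 3.802×10^-2 × 1060×10^-6 atm = 4.03×10^-5 mol/kg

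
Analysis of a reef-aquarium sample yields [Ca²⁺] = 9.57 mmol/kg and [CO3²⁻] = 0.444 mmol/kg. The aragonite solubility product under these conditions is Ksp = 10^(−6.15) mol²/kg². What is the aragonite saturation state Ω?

Ω = 6.00

Ksp = 10^(−6.15) = 7.079×10^-7
Ω = [Ca²⁺][CO3²⁻]/Ksp = (9.57×10^-3)(0.444×10^-3) / 7.079×10^-7 = 6.00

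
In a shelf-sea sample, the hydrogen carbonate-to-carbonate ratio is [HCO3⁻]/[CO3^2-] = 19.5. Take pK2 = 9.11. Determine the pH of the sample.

pH = 7.82

From K2 = [H⁺][CO3^2-]/[HCO3⁻]:  pH = pK2 − log₁₀([HCO3⁻]/[CO3^2-])
log₁₀(19.5) = +1.290
pH = 9.11 − (+1.290) = 7.82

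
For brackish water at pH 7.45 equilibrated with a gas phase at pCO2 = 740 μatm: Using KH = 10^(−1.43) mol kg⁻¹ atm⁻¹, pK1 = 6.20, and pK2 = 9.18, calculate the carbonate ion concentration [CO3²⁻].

[CO3²⁻] = 9.10 μmol/kg

[CO2*] = KH · pCO2 = 10^(−1.43) × 740×10^-6 = 2.749×10^-5 mol/kg
α₀ = 1/(1 + K1/[H⁺] + K1K2/[H⁺]²) = 1/(1 + 10^+1.25 + 10^-0.48) = 0.05232
DIC = [CO2*]/α₀ = 2.749×10^-5 / 0.05232 = 0.5255 mmol/kg
[CO3²⁻] = α₂·DIC; α₂ = 0.01732, so [CO3²⁻] = 0.01732 × 0.5255 = 0.00910 mmol/kg = 9.10 μmol/kg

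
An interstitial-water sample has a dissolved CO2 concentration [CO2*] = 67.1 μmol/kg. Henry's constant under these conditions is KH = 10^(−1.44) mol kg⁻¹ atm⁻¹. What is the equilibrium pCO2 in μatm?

KH = 10^(−1.44) = 3.631×10^-2 mol kg⁻¹ atm⁻¹
pCO2 = [CO2*]/KH = 67.1×10^-6 / 3.631×10^-2 = 1.85×10^-3 atm = 1850 μatm

pCO2 = 1850 μatm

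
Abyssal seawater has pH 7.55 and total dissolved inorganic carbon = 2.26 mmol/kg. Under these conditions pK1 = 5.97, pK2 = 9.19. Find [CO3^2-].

[CO3²⁻] = 0.0493 mmol/kg

α₂ = 1 / (1 + [H⁺]/K2 + [H⁺]²/(K1K2)) = 1 / (1 + 10^+1.64 + 10^+0.06)
   = 1 / (1 + 43.652 + 1.1482) = 1/45.800 = 0.02183
[CO3²⁻] = α₂ × DIC = 0.02183 × 2.26 = 0.0493 mmol/kg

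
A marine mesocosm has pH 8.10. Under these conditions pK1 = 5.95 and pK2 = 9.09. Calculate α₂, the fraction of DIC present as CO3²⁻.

α₂ = 0.0922

α₂ = 1 / (1 + [H⁺]/K2 + [H⁺]²/(K1K2)) = 1 / (1 + 10^+0.99 + 10^-1.16)
   = 1 / (1 + 9.7724 + 0.069183) = 1/10.842 = 0.09224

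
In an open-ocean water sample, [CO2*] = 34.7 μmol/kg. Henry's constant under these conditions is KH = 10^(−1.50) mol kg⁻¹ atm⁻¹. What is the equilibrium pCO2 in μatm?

KH = 10^(−1.50) = 3.162×10^-2 mol kg⁻¹ atm⁻¹
pCO2 = [CO2*]/KH = 34.7×10^-6 / 3.162×10^-2 = 1.10×10^-3 atm = 1100 μatm

pCO2 = 1100 μatm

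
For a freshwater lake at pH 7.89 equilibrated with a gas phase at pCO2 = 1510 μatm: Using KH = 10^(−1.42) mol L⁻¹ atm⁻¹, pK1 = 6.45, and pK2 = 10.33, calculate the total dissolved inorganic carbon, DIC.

DIC = 1.64 mmol/L

[CO2*] = KH · pCO2 = 10^(−1.42) × 1510×10^-6 = 5.741×10^-5 mol/L
α₀ = 1/(1 + K1/[H⁺] + K1K2/[H⁺]²) = 1/(1 + 10^+1.44 + 10^-1.00) = 0.03491
DIC = [CO2*]/α₀ = 5.741×10^-5 / 0.03491 = 1.64 mmol/L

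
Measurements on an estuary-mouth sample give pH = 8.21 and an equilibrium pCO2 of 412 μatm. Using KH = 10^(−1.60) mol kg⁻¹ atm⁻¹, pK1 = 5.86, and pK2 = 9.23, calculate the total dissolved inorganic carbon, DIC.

[CO2*] = KH · pCO2 = 10^(−1.60) × 412×10^-6 = 1.035×10^-5 mol/kg
α₀ = 1/(1 + K1/[H⁺] + K1K2/[H⁺]²) = 1/(1 + 10^+2.35 + 10^+1.33) = 0.004061
DIC = [CO2*]/α₀ = 1.035×10^-5 / 0.004061 = 2.55 mmol/kg

DIC = 2.55 mmol/kg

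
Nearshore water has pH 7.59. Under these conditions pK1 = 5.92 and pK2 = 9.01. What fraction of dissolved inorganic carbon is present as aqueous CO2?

α₀ = 1 / (1 + K1/[H⁺] + K1K2/[H⁺]²) = 1 / (1 + 10^+1.67 + 10^+0.25)
   = 1 / (1 + 46.774 + 1.7783) = 1/49.552 = 0.02018

α₀ = 0.0202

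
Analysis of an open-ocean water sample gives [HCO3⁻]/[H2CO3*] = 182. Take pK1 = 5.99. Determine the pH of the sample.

From K1 = [H⁺][HCO3⁻]/[H2CO3*]:  pH = pK1 + log₁₀([HCO3⁻]/[H2CO3*])
log₁₀(182) = +2.260
pH = 5.99 + (+2.260) = 8.25

pH = 8.25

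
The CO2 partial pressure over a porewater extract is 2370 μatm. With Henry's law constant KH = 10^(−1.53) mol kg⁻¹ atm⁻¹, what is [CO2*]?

KH = 10^(−1.53) = 2.951×10^-2 mol kg⁻¹ atm⁻¹
[CO2*] = KH · pCO2 = 2.951×10^-2 × 2370×10^-6 atm = 6.99×10^-5 mol/kg

[CO2*] = 69.9 μmol/kg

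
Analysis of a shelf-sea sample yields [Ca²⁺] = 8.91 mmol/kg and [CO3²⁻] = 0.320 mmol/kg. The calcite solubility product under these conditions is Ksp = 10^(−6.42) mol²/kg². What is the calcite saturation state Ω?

Ksp = 10^(−6.42) = 3.802×10^-7
Ω = [Ca²⁺][CO3²⁻]/Ksp = (8.91×10^-3)(0.320×10^-3) / 3.802×10^-7 = 7.50

Ω = 7.50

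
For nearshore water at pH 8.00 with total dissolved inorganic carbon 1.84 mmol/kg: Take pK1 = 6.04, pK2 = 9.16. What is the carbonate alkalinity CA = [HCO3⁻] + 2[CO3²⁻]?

CA = [HCO3⁻] + 2[CO3²⁻] = (α₁ + 2α₂)·DIC
At pH 8.00: [H⁺]/K1 = 10^-1.96 = 0.010965, K2/[H⁺] = 10^-1.16 = 0.069183
α₁ = 1/(1 + 0.010965 + 0.069183) = 1/1.0801 = 0.9258; α₂ = α₁·K2/[H⁺] = 0.06405
α₁ + 2α₂ = 1.0539
CA = 1.0539 × 1.84 = 1.94 mmol/kg

CA = 1.94 mmol/kg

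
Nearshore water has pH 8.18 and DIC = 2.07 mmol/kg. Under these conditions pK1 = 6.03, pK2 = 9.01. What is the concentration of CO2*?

α₀ = 1 / (1 + K1/[H⁺] + K1K2/[H⁺]²) = 1 / (1 + 10^+2.15 + 10^+1.32)
   = 1 / (1 + 141.25 + 20.893) = 1/163.15 = 0.006129
[CO2*] = α₀ × DIC = 0.006129 × 2.07 = 0.0127 mmol/kg = 12.7 μmol/kg

[CO2*] = 12.7 μmol/kg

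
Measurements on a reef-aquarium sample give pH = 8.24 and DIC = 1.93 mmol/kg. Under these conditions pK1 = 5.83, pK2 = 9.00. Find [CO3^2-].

[CO3²⁻] = 0.285 mmol/kg

α₂ = 1 / (1 + [H⁺]/K2 + [H⁺]²/(K1K2)) = 1 / (1 + 10^+0.76 + 10^-1.65)
   = 1 / (1 + 5.7544 + 0.022387) = 1/6.7768 = 0.1476
[CO3²⁻] = α₂ × DIC = 0.1476 × 1.93 = 0.285 mmol/kg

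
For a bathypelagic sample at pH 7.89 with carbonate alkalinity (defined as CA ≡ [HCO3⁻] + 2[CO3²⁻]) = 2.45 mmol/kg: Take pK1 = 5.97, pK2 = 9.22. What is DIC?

DIC = 2.37 mmol/kg

CA = [HCO3⁻] + 2[CO3²⁻] = (α₁ + 2α₂)·DIC
At pH 7.89: [H⁺]/K1 = 10^-1.92 = 0.012023, K2/[H⁺] = 10^-1.33 = 0.046774
α₁ = 1/(1 + 0.012023 + 0.046774) = 1/1.0588 = 0.9445; α₂ = α₁·K2/[H⁺] = 0.04418
α₁ + 2α₂ = 1.0328
DIC = CA / (α₁ + 2α₂) = 2.45 / 1.0328 = 2.37 mmol/kg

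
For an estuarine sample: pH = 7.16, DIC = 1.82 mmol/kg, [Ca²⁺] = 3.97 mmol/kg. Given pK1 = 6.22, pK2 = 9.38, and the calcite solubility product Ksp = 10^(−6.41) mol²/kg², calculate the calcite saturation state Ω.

α₂ = 1 / (1 + [H⁺]/K2 + [H⁺]²/(K1K2)) = 1 / (1 + 10^+2.22 + 10^+1.28)
   = 1 / (1 + 165.96 + 19.055) = 1/186.01 = 0.005376
[CO3²⁻] = α₂ × DIC = 0.005376 × 1.82 = 0.009784 mmol/kg = 9.784 μmol/kg
Ksp = 10^(−6.41) = 3.890×10^-7
Ω = [Ca²⁺][CO3²⁻]/Ksp = (3.97×10^-3)(9.784×10^-6) / 3.890×10^-7 = 0.0998

Ω = 0.0998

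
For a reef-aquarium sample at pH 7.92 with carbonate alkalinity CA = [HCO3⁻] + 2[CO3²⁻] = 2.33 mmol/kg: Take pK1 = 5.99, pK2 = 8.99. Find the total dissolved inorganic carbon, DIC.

CA = [HCO3⁻] + 2[CO3²⁻] = (α₁ + 2α₂)·DIC
At pH 7.92: [H⁺]/K1 = 10^-1.93 = 0.011749, K2/[H⁺] = 10^-1.07 = 0.085114
α₁ = 1/(1 + 0.011749 + 0.085114) = 1/1.0969 = 0.9117; α₂ = α₁·K2/[H⁺] = 0.07760
α₁ + 2α₂ = 1.0669
DIC = CA / (α₁ + 2α₂) = 2.33 / 1.0669 = 2.18 mmol/kg

DIC = 2.18 mmol/kg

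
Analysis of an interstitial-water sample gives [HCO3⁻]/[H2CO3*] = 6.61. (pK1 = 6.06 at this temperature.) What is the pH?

pH = 6.88

From K1 = [H⁺][HCO3⁻]/[H2CO3*]:  pH = pK1 + log₁₀([HCO3⁻]/[H2CO3*])
log₁₀(6.61) = +0.820
pH = 6.06 + (+0.820) = 6.88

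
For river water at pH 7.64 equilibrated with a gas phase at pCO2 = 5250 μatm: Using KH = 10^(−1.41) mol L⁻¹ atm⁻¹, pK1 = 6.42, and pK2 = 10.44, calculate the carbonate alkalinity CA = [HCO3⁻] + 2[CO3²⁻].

[CO2*] = KH · pCO2 = 10^(−1.41) × 5250×10^-6 = 2.042×10^-4 mol/L
α₀ = 1/(1 + K1/[H⁺] + K1K2/[H⁺]²) = 1/(1 + 10^+1.22 + 10^-1.58) = 0.05675
DIC = [CO2*]/α₀ = 2.042×10^-4 / 0.05675 = 3.599 mmol/L
CA = (α₁ + 2α₂)·DIC = (0.9418 + 2×0.001493) × 3.599 = 3.40 mmol/L

CA = 3.40 mmol/L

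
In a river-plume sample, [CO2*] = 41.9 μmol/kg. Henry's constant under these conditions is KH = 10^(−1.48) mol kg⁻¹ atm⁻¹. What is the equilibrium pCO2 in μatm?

pCO2 = 1270 μatm

KH = 10^(−1.48) = 3.311×10^-2 mol kg⁻¹ atm⁻¹
pCO2 = [CO2*]/KH = 41.9×10^-6 / 3.311×10^-2 = 1.27×10^-3 atm = 1270 μatm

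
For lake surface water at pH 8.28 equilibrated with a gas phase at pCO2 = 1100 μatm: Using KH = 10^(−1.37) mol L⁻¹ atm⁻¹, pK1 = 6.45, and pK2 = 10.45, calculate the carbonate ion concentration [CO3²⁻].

[CO2*] = KH · pCO2 = 10^(−1.37) × 1100×10^-6 = 4.692×10^-5 mol/L
α₀ = 1/(1 + K1/[H⁺] + K1K2/[H⁺]²) = 1/(1 + 10^+1.83 + 10^-0.34) = 0.01448
DIC = [CO2*]/α₀ = 4.692×10^-5 / 0.01448 = 3.241 mmol/L
[CO3²⁻] = α₂·DIC; α₂ = 0.006618, so [CO3²⁻] = 0.006618 × 3.241 = 0.0214 mmol/L

[CO3²⁻] = 0.0214 mmol/L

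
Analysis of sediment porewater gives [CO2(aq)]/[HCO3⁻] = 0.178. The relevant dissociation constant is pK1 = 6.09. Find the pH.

pH = 6.84

From K1 = [H⁺][HCO3⁻]/[CO2(aq)]:  pH = pK1 − log₁₀([CO2(aq)]/[HCO3⁻])
log₁₀(0.178) = -0.750
pH = 6.09 − (-0.750) = 6.84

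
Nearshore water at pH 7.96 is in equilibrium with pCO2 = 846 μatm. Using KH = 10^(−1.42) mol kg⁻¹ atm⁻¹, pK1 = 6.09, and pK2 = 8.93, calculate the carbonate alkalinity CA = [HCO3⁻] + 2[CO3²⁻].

CA = 2.90 mmol/kg

[CO2*] = KH · pCO2 = 10^(−1.42) × 846×10^-6 = 3.216×10^-5 mol/kg
α₀ = 1/(1 + K1/[H⁺] + K1K2/[H⁺]²) = 1/(1 + 10^+1.87 + 10^+0.90) = 0.01204
DIC = [CO2*]/α₀ = 3.216×10^-5 / 0.01204 = 2.672 mmol/kg
CA = (α₁ + 2α₂)·DIC = (0.8923 + 2×0.09562) × 2.672 = 2.90 mmol/kg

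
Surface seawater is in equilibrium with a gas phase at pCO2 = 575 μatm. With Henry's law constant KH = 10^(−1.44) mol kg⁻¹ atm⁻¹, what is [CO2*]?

KH = 10^(−1.44) = 3.631×10^-2 mol kg⁻¹ atm⁻¹
[CO2*] = KH · pCO2 = 3.631×10^-2 × 575×10^-6 atm = 2.09×10^-5 mol/kg

[CO2*] = 20.9 μmol/kg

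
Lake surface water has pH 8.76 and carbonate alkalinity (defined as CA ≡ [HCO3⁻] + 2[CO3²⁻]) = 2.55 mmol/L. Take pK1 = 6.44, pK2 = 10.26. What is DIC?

CA = [HCO3⁻] + 2[CO3²⁻] = (α₁ + 2α₂)·DIC
At pH 8.76: [H⁺]/K1 = 10^-2.32 = 0.0047863, K2/[H⁺] = 10^-1.50 = 0.031623
α₁ = 1/(1 + 0.0047863 + 0.031623) = 1/1.0364 = 0.9649; α₂ = α₁·K2/[H⁺] = 0.03051
α₁ + 2α₂ = 1.0259
DIC = CA / (α₁ + 2α₂) = 2.55 / 1.0259 = 2.49 mmol/L

DIC = 2.49 mmol/L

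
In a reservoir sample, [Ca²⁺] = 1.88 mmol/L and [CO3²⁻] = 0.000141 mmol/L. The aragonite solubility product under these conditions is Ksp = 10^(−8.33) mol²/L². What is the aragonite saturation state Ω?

Ksp = 10^(−8.33) = 4.677×10^-9
Ω = [Ca²⁺][CO3²⁻]/Ksp = (1.88×10^-3)(0.000141×10^-3) / 4.677×10^-9 = 0.0567

Ω = 0.0567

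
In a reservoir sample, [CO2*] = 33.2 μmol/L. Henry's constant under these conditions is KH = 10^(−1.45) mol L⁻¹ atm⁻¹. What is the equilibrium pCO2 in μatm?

KH = 10^(−1.45) = 3.548×10^-2 mol L⁻¹ atm⁻¹
pCO2 = [CO2*]/KH = 33.2×10^-6 / 3.548×10^-2 = 9.36×10^-4 atm = 936 μatm

pCO2 = 936 μatm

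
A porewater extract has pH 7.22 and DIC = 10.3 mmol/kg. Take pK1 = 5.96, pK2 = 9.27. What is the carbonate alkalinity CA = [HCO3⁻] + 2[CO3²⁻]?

CA = [HCO3⁻] + 2[CO3²⁻] = (α₁ + 2α₂)·DIC
At pH 7.22: [H⁺]/K1 = 10^-1.26 = 0.054954, K2/[H⁺] = 10^-2.05 = 0.0089125
α₁ = 1/(1 + 0.054954 + 0.0089125) = 1/1.0639 = 0.9400; α₂ = α₁·K2/[H⁺] = 0.008377
α₁ + 2α₂ = 0.9567
CA = 0.9567 × 10.3 = 9.85 mmol/kg

CA = 9.85 mmol/kg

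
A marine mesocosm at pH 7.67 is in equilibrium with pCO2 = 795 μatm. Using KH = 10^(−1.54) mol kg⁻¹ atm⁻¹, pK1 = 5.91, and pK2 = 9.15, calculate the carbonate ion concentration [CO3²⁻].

[CO3²⁻] = 0.0437 mmol/kg

[CO2*] = KH · pCO2 = 10^(−1.54) × 795×10^-6 = 2.293×10^-5 mol/kg
α₀ = 1/(1 + K1/[H⁺] + K1K2/[H⁺]²) = 1/(1 + 10^+1.76 + 10^+0.28) = 0.01654
DIC = [CO2*]/α₀ = 2.293×10^-5 / 0.01654 = 1.386 mmol/kg
[CO3²⁻] = α₂·DIC; α₂ = 0.03152, so [CO3²⁻] = 0.03152 × 1.386 = 0.0437 mmol/kg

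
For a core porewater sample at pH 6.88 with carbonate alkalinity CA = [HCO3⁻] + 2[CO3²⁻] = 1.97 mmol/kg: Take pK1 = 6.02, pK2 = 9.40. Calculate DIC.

DIC = 2.23 mmol/kg

CA = [HCO3⁻] + 2[CO3²⁻] = (α₁ + 2α₂)·DIC
At pH 6.88: [H⁺]/K1 = 10^-0.86 = 0.13804, K2/[H⁺] = 10^-2.52 = 0.0030200
α₁ = 1/(1 + 0.13804 + 0.0030200) = 1/1.1411 = 0.8764; α₂ = α₁·K2/[H⁺] = 0.002647
α₁ + 2α₂ = 0.8817
DIC = CA / (α₁ + 2α₂) = 1.97 / 0.8817 = 2.23 mmol/kg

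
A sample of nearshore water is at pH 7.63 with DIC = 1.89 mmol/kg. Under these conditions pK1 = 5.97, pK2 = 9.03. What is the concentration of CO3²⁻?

α₂ = 1 / (1 + [H⁺]/K2 + [H⁺]²/(K1K2)) = 1 / (1 + 10^+1.40 + 10^-0.26)
   = 1 / (1 + 25.119 + 0.54954) = 1/26.668 = 0.03750
[CO3²⁻] = α₂ × DIC = 0.03750 × 1.89 = 0.0709 mmol/kg

[CO3²⁻] = 0.0709 mmol/kg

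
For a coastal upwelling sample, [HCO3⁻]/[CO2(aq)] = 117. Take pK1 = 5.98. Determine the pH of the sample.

pH = 8.05

From K1 = [H⁺][HCO3⁻]/[CO2(aq)]:  pH = pK1 + log₁₀([HCO3⁻]/[CO2(aq)])
log₁₀(117) = +2.068
pH = 5.98 + (+2.068) = 8.05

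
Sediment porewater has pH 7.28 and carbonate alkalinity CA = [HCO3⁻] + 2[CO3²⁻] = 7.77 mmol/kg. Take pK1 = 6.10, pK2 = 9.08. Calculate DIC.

CA = [HCO3⁻] + 2[CO3²⁻] = (α₁ + 2α₂)·DIC
At pH 7.28: [H⁺]/K1 = 10^-1.18 = 0.066069, K2/[H⁺] = 10^-1.80 = 0.015849
α₁ = 1/(1 + 0.066069 + 0.015849) = 1/1.0819 = 0.9243; α₂ = α₁·K2/[H⁺] = 0.01465
α₁ + 2α₂ = 0.9536
DIC = CA / (α₁ + 2α₂) = 7.77 / 0.9536 = 8.15 mmol/kg

DIC = 8.15 mmol/kg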